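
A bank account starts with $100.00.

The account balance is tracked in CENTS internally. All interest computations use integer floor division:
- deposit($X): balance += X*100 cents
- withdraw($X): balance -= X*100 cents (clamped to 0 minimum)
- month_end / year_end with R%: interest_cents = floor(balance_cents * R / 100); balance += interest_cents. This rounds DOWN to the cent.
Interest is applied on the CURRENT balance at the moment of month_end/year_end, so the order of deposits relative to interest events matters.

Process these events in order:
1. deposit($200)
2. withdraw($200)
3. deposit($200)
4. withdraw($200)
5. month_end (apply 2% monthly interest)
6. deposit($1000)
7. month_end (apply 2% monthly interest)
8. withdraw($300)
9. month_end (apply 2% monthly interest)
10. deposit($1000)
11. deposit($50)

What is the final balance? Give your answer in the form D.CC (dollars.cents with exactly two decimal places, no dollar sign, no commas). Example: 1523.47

Answer: 1890.52

Derivation:
After 1 (deposit($200)): balance=$300.00 total_interest=$0.00
After 2 (withdraw($200)): balance=$100.00 total_interest=$0.00
After 3 (deposit($200)): balance=$300.00 total_interest=$0.00
After 4 (withdraw($200)): balance=$100.00 total_interest=$0.00
After 5 (month_end (apply 2% monthly interest)): balance=$102.00 total_interest=$2.00
After 6 (deposit($1000)): balance=$1102.00 total_interest=$2.00
After 7 (month_end (apply 2% monthly interest)): balance=$1124.04 total_interest=$24.04
After 8 (withdraw($300)): balance=$824.04 total_interest=$24.04
After 9 (month_end (apply 2% monthly interest)): balance=$840.52 total_interest=$40.52
After 10 (deposit($1000)): balance=$1840.52 total_interest=$40.52
After 11 (deposit($50)): balance=$1890.52 total_interest=$40.52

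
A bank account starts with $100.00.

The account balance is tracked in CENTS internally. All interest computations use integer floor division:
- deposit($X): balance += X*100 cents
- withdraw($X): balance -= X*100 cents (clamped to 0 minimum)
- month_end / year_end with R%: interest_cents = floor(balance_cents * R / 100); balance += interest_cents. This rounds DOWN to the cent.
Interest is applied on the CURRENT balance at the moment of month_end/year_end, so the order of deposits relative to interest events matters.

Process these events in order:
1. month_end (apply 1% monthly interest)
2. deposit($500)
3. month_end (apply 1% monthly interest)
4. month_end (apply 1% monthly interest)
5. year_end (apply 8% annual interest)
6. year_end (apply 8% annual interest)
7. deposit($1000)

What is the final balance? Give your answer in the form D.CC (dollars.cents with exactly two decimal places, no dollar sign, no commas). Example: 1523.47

Answer: 1715.08

Derivation:
After 1 (month_end (apply 1% monthly interest)): balance=$101.00 total_interest=$1.00
After 2 (deposit($500)): balance=$601.00 total_interest=$1.00
After 3 (month_end (apply 1% monthly interest)): balance=$607.01 total_interest=$7.01
After 4 (month_end (apply 1% monthly interest)): balance=$613.08 total_interest=$13.08
After 5 (year_end (apply 8% annual interest)): balance=$662.12 total_interest=$62.12
After 6 (year_end (apply 8% annual interest)): balance=$715.08 total_interest=$115.08
After 7 (deposit($1000)): balance=$1715.08 total_interest=$115.08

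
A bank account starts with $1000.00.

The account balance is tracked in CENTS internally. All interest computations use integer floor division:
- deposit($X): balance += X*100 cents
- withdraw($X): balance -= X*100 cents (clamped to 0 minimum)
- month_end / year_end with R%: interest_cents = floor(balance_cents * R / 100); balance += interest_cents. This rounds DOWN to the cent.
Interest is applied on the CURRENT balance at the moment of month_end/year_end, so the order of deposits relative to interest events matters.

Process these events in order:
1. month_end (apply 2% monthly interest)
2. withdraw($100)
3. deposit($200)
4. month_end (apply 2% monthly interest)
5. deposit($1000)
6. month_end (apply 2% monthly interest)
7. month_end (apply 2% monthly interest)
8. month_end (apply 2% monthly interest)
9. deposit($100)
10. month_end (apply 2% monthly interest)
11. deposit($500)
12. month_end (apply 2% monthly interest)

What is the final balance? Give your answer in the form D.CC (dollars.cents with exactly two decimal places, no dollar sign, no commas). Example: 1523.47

After 1 (month_end (apply 2% monthly interest)): balance=$1020.00 total_interest=$20.00
After 2 (withdraw($100)): balance=$920.00 total_interest=$20.00
After 3 (deposit($200)): balance=$1120.00 total_interest=$20.00
After 4 (month_end (apply 2% monthly interest)): balance=$1142.40 total_interest=$42.40
After 5 (deposit($1000)): balance=$2142.40 total_interest=$42.40
After 6 (month_end (apply 2% monthly interest)): balance=$2185.24 total_interest=$85.24
After 7 (month_end (apply 2% monthly interest)): balance=$2228.94 total_interest=$128.94
After 8 (month_end (apply 2% monthly interest)): balance=$2273.51 total_interest=$173.51
After 9 (deposit($100)): balance=$2373.51 total_interest=$173.51
After 10 (month_end (apply 2% monthly interest)): balance=$2420.98 total_interest=$220.98
After 11 (deposit($500)): balance=$2920.98 total_interest=$220.98
After 12 (month_end (apply 2% monthly interest)): balance=$2979.39 total_interest=$279.39

Answer: 2979.39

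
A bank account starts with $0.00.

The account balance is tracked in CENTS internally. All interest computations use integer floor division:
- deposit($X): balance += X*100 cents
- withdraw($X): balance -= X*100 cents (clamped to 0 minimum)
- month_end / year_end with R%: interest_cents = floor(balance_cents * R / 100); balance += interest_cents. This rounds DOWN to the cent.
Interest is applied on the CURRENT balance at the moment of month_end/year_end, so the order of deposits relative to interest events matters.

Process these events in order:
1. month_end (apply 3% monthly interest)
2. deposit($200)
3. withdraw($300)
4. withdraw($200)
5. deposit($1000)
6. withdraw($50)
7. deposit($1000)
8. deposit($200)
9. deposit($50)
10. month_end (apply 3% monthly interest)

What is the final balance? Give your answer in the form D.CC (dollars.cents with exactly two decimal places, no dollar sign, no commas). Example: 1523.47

After 1 (month_end (apply 3% monthly interest)): balance=$0.00 total_interest=$0.00
After 2 (deposit($200)): balance=$200.00 total_interest=$0.00
After 3 (withdraw($300)): balance=$0.00 total_interest=$0.00
After 4 (withdraw($200)): balance=$0.00 total_interest=$0.00
After 5 (deposit($1000)): balance=$1000.00 total_interest=$0.00
After 6 (withdraw($50)): balance=$950.00 total_interest=$0.00
After 7 (deposit($1000)): balance=$1950.00 total_interest=$0.00
After 8 (deposit($200)): balance=$2150.00 total_interest=$0.00
After 9 (deposit($50)): balance=$2200.00 total_interest=$0.00
After 10 (month_end (apply 3% monthly interest)): balance=$2266.00 total_interest=$66.00

Answer: 2266.00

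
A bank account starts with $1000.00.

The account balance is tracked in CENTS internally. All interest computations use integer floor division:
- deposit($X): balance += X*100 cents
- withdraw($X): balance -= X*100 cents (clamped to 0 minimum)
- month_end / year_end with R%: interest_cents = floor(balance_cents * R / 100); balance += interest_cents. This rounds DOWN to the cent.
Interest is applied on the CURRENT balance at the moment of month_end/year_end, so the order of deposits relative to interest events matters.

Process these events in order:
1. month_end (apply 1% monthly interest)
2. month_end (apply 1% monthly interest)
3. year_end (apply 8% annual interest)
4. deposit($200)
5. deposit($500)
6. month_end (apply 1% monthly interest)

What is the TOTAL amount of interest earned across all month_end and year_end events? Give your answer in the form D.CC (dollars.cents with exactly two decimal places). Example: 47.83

Answer: 119.71

Derivation:
After 1 (month_end (apply 1% monthly interest)): balance=$1010.00 total_interest=$10.00
After 2 (month_end (apply 1% monthly interest)): balance=$1020.10 total_interest=$20.10
After 3 (year_end (apply 8% annual interest)): balance=$1101.70 total_interest=$101.70
After 4 (deposit($200)): balance=$1301.70 total_interest=$101.70
After 5 (deposit($500)): balance=$1801.70 total_interest=$101.70
After 6 (month_end (apply 1% monthly interest)): balance=$1819.71 total_interest=$119.71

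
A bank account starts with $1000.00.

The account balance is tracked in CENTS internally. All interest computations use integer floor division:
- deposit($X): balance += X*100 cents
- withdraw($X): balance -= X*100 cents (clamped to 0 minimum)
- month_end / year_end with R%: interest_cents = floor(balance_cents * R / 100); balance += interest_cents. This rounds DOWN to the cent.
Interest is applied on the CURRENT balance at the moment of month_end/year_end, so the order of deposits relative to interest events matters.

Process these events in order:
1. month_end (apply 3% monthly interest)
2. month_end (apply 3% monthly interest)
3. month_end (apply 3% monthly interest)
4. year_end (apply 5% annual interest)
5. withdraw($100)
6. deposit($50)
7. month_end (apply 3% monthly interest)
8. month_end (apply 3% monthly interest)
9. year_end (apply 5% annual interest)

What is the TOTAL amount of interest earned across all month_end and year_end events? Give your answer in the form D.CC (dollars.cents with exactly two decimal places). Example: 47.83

After 1 (month_end (apply 3% monthly interest)): balance=$1030.00 total_interest=$30.00
After 2 (month_end (apply 3% monthly interest)): balance=$1060.90 total_interest=$60.90
After 3 (month_end (apply 3% monthly interest)): balance=$1092.72 total_interest=$92.72
After 4 (year_end (apply 5% annual interest)): balance=$1147.35 total_interest=$147.35
After 5 (withdraw($100)): balance=$1047.35 total_interest=$147.35
After 6 (deposit($50)): balance=$1097.35 total_interest=$147.35
After 7 (month_end (apply 3% monthly interest)): balance=$1130.27 total_interest=$180.27
After 8 (month_end (apply 3% monthly interest)): balance=$1164.17 total_interest=$214.17
After 9 (year_end (apply 5% annual interest)): balance=$1222.37 total_interest=$272.37

Answer: 272.37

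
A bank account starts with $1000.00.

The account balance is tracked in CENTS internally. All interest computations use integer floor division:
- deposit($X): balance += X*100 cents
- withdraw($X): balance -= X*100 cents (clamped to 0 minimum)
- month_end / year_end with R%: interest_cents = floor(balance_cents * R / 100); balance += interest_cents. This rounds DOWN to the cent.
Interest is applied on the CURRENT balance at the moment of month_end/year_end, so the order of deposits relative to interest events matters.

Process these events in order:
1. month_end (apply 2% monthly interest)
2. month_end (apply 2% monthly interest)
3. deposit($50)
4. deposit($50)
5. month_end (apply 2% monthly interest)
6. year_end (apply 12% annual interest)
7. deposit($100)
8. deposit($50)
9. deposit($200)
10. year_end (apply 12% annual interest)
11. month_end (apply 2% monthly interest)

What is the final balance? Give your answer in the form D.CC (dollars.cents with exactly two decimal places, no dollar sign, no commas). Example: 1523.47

After 1 (month_end (apply 2% monthly interest)): balance=$1020.00 total_interest=$20.00
After 2 (month_end (apply 2% monthly interest)): balance=$1040.40 total_interest=$40.40
After 3 (deposit($50)): balance=$1090.40 total_interest=$40.40
After 4 (deposit($50)): balance=$1140.40 total_interest=$40.40
After 5 (month_end (apply 2% monthly interest)): balance=$1163.20 total_interest=$63.20
After 6 (year_end (apply 12% annual interest)): balance=$1302.78 total_interest=$202.78
After 7 (deposit($100)): balance=$1402.78 total_interest=$202.78
After 8 (deposit($50)): balance=$1452.78 total_interest=$202.78
After 9 (deposit($200)): balance=$1652.78 total_interest=$202.78
After 10 (year_end (apply 12% annual interest)): balance=$1851.11 total_interest=$401.11
After 11 (month_end (apply 2% monthly interest)): balance=$1888.13 total_interest=$438.13

Answer: 1888.13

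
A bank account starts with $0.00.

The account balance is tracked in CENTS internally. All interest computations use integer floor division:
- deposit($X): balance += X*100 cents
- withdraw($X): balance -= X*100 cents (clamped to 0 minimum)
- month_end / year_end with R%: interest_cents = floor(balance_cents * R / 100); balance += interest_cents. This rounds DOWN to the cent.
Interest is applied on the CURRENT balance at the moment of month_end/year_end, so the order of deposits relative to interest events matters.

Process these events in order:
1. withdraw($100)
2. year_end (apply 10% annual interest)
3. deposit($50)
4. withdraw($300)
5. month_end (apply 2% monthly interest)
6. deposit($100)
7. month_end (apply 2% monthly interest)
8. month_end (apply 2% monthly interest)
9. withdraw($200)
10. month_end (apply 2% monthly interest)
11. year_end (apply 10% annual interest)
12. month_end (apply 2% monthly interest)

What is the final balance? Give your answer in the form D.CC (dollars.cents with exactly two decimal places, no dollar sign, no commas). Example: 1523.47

Answer: 0.00

Derivation:
After 1 (withdraw($100)): balance=$0.00 total_interest=$0.00
After 2 (year_end (apply 10% annual interest)): balance=$0.00 total_interest=$0.00
After 3 (deposit($50)): balance=$50.00 total_interest=$0.00
After 4 (withdraw($300)): balance=$0.00 total_interest=$0.00
After 5 (month_end (apply 2% monthly interest)): balance=$0.00 total_interest=$0.00
After 6 (deposit($100)): balance=$100.00 total_interest=$0.00
After 7 (month_end (apply 2% monthly interest)): balance=$102.00 total_interest=$2.00
After 8 (month_end (apply 2% monthly interest)): balance=$104.04 total_interest=$4.04
After 9 (withdraw($200)): balance=$0.00 total_interest=$4.04
After 10 (month_end (apply 2% monthly interest)): balance=$0.00 total_interest=$4.04
After 11 (year_end (apply 10% annual interest)): balance=$0.00 total_interest=$4.04
After 12 (month_end (apply 2% monthly interest)): balance=$0.00 total_interest=$4.04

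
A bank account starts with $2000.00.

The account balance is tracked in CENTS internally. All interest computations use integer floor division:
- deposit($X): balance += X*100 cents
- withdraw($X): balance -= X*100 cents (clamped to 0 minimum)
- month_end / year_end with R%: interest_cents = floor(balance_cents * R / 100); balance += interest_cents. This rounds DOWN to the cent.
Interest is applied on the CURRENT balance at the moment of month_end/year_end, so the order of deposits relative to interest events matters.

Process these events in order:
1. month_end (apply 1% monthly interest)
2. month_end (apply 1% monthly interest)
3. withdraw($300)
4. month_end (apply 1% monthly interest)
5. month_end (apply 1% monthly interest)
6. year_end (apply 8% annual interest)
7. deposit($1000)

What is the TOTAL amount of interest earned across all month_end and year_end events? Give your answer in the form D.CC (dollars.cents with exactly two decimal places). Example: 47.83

Answer: 217.18

Derivation:
After 1 (month_end (apply 1% monthly interest)): balance=$2020.00 total_interest=$20.00
After 2 (month_end (apply 1% monthly interest)): balance=$2040.20 total_interest=$40.20
After 3 (withdraw($300)): balance=$1740.20 total_interest=$40.20
After 4 (month_end (apply 1% monthly interest)): balance=$1757.60 total_interest=$57.60
After 5 (month_end (apply 1% monthly interest)): balance=$1775.17 total_interest=$75.17
After 6 (year_end (apply 8% annual interest)): balance=$1917.18 total_interest=$217.18
After 7 (deposit($1000)): balance=$2917.18 total_interest=$217.18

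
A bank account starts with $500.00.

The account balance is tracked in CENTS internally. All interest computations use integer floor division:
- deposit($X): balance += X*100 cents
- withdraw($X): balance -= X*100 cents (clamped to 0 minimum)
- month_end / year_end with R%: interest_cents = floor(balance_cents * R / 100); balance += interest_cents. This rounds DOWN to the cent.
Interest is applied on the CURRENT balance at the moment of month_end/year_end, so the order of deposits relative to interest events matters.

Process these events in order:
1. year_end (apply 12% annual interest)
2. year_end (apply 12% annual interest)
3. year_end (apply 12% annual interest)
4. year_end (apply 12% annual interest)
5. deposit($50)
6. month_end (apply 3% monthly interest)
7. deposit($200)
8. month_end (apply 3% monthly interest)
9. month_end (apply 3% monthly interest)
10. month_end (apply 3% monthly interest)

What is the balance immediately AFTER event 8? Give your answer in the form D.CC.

Answer: 1093.70

Derivation:
After 1 (year_end (apply 12% annual interest)): balance=$560.00 total_interest=$60.00
After 2 (year_end (apply 12% annual interest)): balance=$627.20 total_interest=$127.20
After 3 (year_end (apply 12% annual interest)): balance=$702.46 total_interest=$202.46
After 4 (year_end (apply 12% annual interest)): balance=$786.75 total_interest=$286.75
After 5 (deposit($50)): balance=$836.75 total_interest=$286.75
After 6 (month_end (apply 3% monthly interest)): balance=$861.85 total_interest=$311.85
After 7 (deposit($200)): balance=$1061.85 total_interest=$311.85
After 8 (month_end (apply 3% monthly interest)): balance=$1093.70 total_interest=$343.70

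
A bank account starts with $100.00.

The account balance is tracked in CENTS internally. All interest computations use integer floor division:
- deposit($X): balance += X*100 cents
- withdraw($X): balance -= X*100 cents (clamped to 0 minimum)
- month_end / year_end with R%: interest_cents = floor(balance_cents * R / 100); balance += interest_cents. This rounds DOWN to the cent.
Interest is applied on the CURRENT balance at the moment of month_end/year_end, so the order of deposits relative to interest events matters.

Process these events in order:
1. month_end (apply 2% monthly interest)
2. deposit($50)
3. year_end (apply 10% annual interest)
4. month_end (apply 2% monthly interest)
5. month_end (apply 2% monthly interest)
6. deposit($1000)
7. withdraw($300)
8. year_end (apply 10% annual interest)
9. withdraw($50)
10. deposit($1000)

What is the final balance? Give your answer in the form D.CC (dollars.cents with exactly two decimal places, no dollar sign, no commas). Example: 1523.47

Answer: 1911.34

Derivation:
After 1 (month_end (apply 2% monthly interest)): balance=$102.00 total_interest=$2.00
After 2 (deposit($50)): balance=$152.00 total_interest=$2.00
After 3 (year_end (apply 10% annual interest)): balance=$167.20 total_interest=$17.20
After 4 (month_end (apply 2% monthly interest)): balance=$170.54 total_interest=$20.54
After 5 (month_end (apply 2% monthly interest)): balance=$173.95 total_interest=$23.95
After 6 (deposit($1000)): balance=$1173.95 total_interest=$23.95
After 7 (withdraw($300)): balance=$873.95 total_interest=$23.95
After 8 (year_end (apply 10% annual interest)): balance=$961.34 total_interest=$111.34
After 9 (withdraw($50)): balance=$911.34 total_interest=$111.34
After 10 (deposit($1000)): balance=$1911.34 total_interest=$111.34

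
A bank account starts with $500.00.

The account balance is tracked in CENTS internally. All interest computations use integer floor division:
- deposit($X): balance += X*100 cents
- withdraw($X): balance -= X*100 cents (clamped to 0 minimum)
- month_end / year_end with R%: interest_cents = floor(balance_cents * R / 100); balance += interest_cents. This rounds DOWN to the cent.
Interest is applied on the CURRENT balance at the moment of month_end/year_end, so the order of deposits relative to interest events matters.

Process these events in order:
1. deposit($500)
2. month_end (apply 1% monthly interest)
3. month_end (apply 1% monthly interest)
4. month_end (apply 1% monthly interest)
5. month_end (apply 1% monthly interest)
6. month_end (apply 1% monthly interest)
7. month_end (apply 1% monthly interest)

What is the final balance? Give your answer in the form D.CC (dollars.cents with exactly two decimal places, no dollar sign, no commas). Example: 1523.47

After 1 (deposit($500)): balance=$1000.00 total_interest=$0.00
After 2 (month_end (apply 1% monthly interest)): balance=$1010.00 total_interest=$10.00
After 3 (month_end (apply 1% monthly interest)): balance=$1020.10 total_interest=$20.10
After 4 (month_end (apply 1% monthly interest)): balance=$1030.30 total_interest=$30.30
After 5 (month_end (apply 1% monthly interest)): balance=$1040.60 total_interest=$40.60
After 6 (month_end (apply 1% monthly interest)): balance=$1051.00 total_interest=$51.00
After 7 (month_end (apply 1% monthly interest)): balance=$1061.51 total_interest=$61.51

Answer: 1061.51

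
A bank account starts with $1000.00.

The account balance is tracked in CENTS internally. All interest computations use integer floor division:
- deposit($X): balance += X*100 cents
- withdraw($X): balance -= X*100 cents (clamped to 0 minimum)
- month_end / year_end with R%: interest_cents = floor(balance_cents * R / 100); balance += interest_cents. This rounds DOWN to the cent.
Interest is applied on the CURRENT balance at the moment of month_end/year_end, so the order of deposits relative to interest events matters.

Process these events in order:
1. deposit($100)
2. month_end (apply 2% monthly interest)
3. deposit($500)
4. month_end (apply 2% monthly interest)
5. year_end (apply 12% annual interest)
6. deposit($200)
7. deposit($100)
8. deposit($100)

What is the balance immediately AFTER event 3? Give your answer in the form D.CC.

Answer: 1622.00

Derivation:
After 1 (deposit($100)): balance=$1100.00 total_interest=$0.00
After 2 (month_end (apply 2% monthly interest)): balance=$1122.00 total_interest=$22.00
After 3 (deposit($500)): balance=$1622.00 total_interest=$22.00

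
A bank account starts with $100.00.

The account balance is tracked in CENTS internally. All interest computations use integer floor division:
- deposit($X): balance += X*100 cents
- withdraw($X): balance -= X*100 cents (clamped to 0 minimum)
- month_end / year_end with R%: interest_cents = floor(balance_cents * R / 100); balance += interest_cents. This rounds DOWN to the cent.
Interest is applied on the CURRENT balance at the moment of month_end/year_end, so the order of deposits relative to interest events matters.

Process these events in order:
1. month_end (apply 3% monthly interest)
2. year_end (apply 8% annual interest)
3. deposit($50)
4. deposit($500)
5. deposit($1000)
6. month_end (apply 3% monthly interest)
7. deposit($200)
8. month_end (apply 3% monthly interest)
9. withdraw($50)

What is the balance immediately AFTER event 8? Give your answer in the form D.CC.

After 1 (month_end (apply 3% monthly interest)): balance=$103.00 total_interest=$3.00
After 2 (year_end (apply 8% annual interest)): balance=$111.24 total_interest=$11.24
After 3 (deposit($50)): balance=$161.24 total_interest=$11.24
After 4 (deposit($500)): balance=$661.24 total_interest=$11.24
After 5 (deposit($1000)): balance=$1661.24 total_interest=$11.24
After 6 (month_end (apply 3% monthly interest)): balance=$1711.07 total_interest=$61.07
After 7 (deposit($200)): balance=$1911.07 total_interest=$61.07
After 8 (month_end (apply 3% monthly interest)): balance=$1968.40 total_interest=$118.40

Answer: 1968.40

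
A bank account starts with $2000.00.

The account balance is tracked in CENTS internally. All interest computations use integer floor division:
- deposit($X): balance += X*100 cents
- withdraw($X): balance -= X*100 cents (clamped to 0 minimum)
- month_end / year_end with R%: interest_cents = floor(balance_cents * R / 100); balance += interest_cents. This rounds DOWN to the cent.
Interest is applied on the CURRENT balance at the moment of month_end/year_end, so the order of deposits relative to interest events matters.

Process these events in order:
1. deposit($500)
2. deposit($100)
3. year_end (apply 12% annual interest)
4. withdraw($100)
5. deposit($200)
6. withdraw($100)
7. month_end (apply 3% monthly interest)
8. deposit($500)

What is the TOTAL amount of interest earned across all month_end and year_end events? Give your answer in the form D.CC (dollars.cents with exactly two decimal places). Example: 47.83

After 1 (deposit($500)): balance=$2500.00 total_interest=$0.00
After 2 (deposit($100)): balance=$2600.00 total_interest=$0.00
After 3 (year_end (apply 12% annual interest)): balance=$2912.00 total_interest=$312.00
After 4 (withdraw($100)): balance=$2812.00 total_interest=$312.00
After 5 (deposit($200)): balance=$3012.00 total_interest=$312.00
After 6 (withdraw($100)): balance=$2912.00 total_interest=$312.00
After 7 (month_end (apply 3% monthly interest)): balance=$2999.36 total_interest=$399.36
After 8 (deposit($500)): balance=$3499.36 total_interest=$399.36

Answer: 399.36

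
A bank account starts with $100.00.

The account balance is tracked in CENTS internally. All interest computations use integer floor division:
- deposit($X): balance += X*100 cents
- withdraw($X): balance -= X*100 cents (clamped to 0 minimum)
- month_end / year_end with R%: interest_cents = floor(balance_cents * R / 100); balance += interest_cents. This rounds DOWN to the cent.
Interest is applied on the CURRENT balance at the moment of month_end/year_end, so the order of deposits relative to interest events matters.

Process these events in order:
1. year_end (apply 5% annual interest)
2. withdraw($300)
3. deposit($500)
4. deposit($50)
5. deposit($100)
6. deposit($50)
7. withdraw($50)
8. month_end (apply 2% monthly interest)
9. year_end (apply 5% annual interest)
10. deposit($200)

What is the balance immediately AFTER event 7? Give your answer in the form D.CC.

Answer: 650.00

Derivation:
After 1 (year_end (apply 5% annual interest)): balance=$105.00 total_interest=$5.00
After 2 (withdraw($300)): balance=$0.00 total_interest=$5.00
After 3 (deposit($500)): balance=$500.00 total_interest=$5.00
After 4 (deposit($50)): balance=$550.00 total_interest=$5.00
After 5 (deposit($100)): balance=$650.00 total_interest=$5.00
After 6 (deposit($50)): balance=$700.00 total_interest=$5.00
After 7 (withdraw($50)): balance=$650.00 total_interest=$5.00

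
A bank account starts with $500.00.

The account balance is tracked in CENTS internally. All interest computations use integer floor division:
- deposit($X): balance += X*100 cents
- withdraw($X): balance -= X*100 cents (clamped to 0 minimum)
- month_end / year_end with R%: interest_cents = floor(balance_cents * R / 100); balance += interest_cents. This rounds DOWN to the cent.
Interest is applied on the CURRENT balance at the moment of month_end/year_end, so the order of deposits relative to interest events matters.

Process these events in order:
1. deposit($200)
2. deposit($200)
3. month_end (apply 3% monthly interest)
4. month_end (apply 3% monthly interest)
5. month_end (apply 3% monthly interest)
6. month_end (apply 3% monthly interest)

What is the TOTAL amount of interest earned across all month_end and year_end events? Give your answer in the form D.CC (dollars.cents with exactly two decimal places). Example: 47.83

After 1 (deposit($200)): balance=$700.00 total_interest=$0.00
After 2 (deposit($200)): balance=$900.00 total_interest=$0.00
After 3 (month_end (apply 3% monthly interest)): balance=$927.00 total_interest=$27.00
After 4 (month_end (apply 3% monthly interest)): balance=$954.81 total_interest=$54.81
After 5 (month_end (apply 3% monthly interest)): balance=$983.45 total_interest=$83.45
After 6 (month_end (apply 3% monthly interest)): balance=$1012.95 total_interest=$112.95

Answer: 112.95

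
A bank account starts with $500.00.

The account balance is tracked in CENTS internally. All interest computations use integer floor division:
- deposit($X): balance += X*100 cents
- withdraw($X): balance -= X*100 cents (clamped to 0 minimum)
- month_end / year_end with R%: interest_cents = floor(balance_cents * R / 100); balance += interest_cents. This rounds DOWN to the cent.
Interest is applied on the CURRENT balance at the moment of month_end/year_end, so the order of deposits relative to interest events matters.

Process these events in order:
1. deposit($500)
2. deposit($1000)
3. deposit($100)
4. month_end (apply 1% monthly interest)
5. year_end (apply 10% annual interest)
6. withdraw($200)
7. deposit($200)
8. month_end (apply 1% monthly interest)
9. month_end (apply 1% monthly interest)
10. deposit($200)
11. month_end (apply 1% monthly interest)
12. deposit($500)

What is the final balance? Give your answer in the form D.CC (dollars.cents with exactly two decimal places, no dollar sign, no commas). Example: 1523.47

Answer: 3105.78

Derivation:
After 1 (deposit($500)): balance=$1000.00 total_interest=$0.00
After 2 (deposit($1000)): balance=$2000.00 total_interest=$0.00
After 3 (deposit($100)): balance=$2100.00 total_interest=$0.00
After 4 (month_end (apply 1% monthly interest)): balance=$2121.00 total_interest=$21.00
After 5 (year_end (apply 10% annual interest)): balance=$2333.10 total_interest=$233.10
After 6 (withdraw($200)): balance=$2133.10 total_interest=$233.10
After 7 (deposit($200)): balance=$2333.10 total_interest=$233.10
After 8 (month_end (apply 1% monthly interest)): balance=$2356.43 total_interest=$256.43
After 9 (month_end (apply 1% monthly interest)): balance=$2379.99 total_interest=$279.99
After 10 (deposit($200)): balance=$2579.99 total_interest=$279.99
After 11 (month_end (apply 1% monthly interest)): balance=$2605.78 total_interest=$305.78
After 12 (deposit($500)): balance=$3105.78 total_interest=$305.78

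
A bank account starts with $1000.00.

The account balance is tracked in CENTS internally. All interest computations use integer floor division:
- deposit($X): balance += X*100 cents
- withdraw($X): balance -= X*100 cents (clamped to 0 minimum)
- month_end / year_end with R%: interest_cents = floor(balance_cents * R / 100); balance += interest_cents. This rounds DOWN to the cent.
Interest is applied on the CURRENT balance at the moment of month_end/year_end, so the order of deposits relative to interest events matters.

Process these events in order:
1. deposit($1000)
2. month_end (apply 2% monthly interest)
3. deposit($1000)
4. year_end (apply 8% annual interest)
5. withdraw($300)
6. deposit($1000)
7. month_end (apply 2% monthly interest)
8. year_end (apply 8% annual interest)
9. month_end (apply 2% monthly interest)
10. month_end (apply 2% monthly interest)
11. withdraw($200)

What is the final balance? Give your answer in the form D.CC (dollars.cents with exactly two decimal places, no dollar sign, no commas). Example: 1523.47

After 1 (deposit($1000)): balance=$2000.00 total_interest=$0.00
After 2 (month_end (apply 2% monthly interest)): balance=$2040.00 total_interest=$40.00
After 3 (deposit($1000)): balance=$3040.00 total_interest=$40.00
After 4 (year_end (apply 8% annual interest)): balance=$3283.20 total_interest=$283.20
After 5 (withdraw($300)): balance=$2983.20 total_interest=$283.20
After 6 (deposit($1000)): balance=$3983.20 total_interest=$283.20
After 7 (month_end (apply 2% monthly interest)): balance=$4062.86 total_interest=$362.86
After 8 (year_end (apply 8% annual interest)): balance=$4387.88 total_interest=$687.88
After 9 (month_end (apply 2% monthly interest)): balance=$4475.63 total_interest=$775.63
After 10 (month_end (apply 2% monthly interest)): balance=$4565.14 total_interest=$865.14
After 11 (withdraw($200)): balance=$4365.14 total_interest=$865.14

Answer: 4365.14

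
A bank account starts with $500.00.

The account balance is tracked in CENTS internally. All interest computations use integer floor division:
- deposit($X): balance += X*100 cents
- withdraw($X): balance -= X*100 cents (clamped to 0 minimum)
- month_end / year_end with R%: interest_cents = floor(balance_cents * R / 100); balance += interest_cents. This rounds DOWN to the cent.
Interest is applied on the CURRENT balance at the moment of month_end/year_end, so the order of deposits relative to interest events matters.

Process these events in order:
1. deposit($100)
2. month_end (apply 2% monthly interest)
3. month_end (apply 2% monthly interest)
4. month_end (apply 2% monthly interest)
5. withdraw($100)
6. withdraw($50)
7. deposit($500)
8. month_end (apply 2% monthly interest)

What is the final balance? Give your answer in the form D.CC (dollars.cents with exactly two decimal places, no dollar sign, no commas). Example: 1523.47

Answer: 1006.45

Derivation:
After 1 (deposit($100)): balance=$600.00 total_interest=$0.00
After 2 (month_end (apply 2% monthly interest)): balance=$612.00 total_interest=$12.00
After 3 (month_end (apply 2% monthly interest)): balance=$624.24 total_interest=$24.24
After 4 (month_end (apply 2% monthly interest)): balance=$636.72 total_interest=$36.72
After 5 (withdraw($100)): balance=$536.72 total_interest=$36.72
After 6 (withdraw($50)): balance=$486.72 total_interest=$36.72
After 7 (deposit($500)): balance=$986.72 total_interest=$36.72
After 8 (month_end (apply 2% monthly interest)): balance=$1006.45 total_interest=$56.45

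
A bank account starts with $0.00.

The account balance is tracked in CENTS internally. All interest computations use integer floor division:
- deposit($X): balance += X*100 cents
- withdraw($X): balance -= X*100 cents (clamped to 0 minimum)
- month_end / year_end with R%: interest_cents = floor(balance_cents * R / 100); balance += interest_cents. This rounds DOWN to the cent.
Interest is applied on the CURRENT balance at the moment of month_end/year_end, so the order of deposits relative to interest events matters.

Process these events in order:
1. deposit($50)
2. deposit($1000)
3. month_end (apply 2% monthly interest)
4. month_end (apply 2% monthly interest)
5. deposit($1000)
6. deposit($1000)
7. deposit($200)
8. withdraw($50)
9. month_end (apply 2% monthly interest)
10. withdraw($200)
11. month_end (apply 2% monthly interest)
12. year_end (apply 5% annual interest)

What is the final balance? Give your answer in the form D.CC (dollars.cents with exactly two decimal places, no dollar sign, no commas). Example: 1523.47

After 1 (deposit($50)): balance=$50.00 total_interest=$0.00
After 2 (deposit($1000)): balance=$1050.00 total_interest=$0.00
After 3 (month_end (apply 2% monthly interest)): balance=$1071.00 total_interest=$21.00
After 4 (month_end (apply 2% monthly interest)): balance=$1092.42 total_interest=$42.42
After 5 (deposit($1000)): balance=$2092.42 total_interest=$42.42
After 6 (deposit($1000)): balance=$3092.42 total_interest=$42.42
After 7 (deposit($200)): balance=$3292.42 total_interest=$42.42
After 8 (withdraw($50)): balance=$3242.42 total_interest=$42.42
After 9 (month_end (apply 2% monthly interest)): balance=$3307.26 total_interest=$107.26
After 10 (withdraw($200)): balance=$3107.26 total_interest=$107.26
After 11 (month_end (apply 2% monthly interest)): balance=$3169.40 total_interest=$169.40
After 12 (year_end (apply 5% annual interest)): balance=$3327.87 total_interest=$327.87

Answer: 3327.87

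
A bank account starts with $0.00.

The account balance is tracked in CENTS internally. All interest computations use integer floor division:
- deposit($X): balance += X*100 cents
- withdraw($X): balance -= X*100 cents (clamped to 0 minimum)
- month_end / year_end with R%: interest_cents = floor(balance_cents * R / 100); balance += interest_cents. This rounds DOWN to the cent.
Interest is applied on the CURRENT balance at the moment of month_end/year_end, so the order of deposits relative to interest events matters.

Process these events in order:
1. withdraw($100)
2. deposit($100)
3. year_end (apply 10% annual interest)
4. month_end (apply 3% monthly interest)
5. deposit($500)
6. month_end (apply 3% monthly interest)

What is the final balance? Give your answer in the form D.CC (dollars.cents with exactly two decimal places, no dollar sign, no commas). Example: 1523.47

Answer: 631.69

Derivation:
After 1 (withdraw($100)): balance=$0.00 total_interest=$0.00
After 2 (deposit($100)): balance=$100.00 total_interest=$0.00
After 3 (year_end (apply 10% annual interest)): balance=$110.00 total_interest=$10.00
After 4 (month_end (apply 3% monthly interest)): balance=$113.30 total_interest=$13.30
After 5 (deposit($500)): balance=$613.30 total_interest=$13.30
After 6 (month_end (apply 3% monthly interest)): balance=$631.69 total_interest=$31.69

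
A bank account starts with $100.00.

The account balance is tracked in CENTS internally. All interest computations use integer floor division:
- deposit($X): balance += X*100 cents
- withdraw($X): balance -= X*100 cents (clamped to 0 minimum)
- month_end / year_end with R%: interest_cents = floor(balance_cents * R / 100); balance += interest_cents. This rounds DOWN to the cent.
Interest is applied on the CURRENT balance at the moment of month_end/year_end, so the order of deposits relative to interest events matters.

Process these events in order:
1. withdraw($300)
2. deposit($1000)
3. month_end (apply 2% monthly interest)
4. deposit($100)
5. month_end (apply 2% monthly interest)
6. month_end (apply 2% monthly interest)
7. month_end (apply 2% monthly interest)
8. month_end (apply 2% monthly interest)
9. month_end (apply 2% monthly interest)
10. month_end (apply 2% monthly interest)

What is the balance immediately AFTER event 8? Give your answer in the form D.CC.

Answer: 1212.31

Derivation:
After 1 (withdraw($300)): balance=$0.00 total_interest=$0.00
After 2 (deposit($1000)): balance=$1000.00 total_interest=$0.00
After 3 (month_end (apply 2% monthly interest)): balance=$1020.00 total_interest=$20.00
After 4 (deposit($100)): balance=$1120.00 total_interest=$20.00
After 5 (month_end (apply 2% monthly interest)): balance=$1142.40 total_interest=$42.40
After 6 (month_end (apply 2% monthly interest)): balance=$1165.24 total_interest=$65.24
After 7 (month_end (apply 2% monthly interest)): balance=$1188.54 total_interest=$88.54
After 8 (month_end (apply 2% monthly interest)): balance=$1212.31 total_interest=$112.31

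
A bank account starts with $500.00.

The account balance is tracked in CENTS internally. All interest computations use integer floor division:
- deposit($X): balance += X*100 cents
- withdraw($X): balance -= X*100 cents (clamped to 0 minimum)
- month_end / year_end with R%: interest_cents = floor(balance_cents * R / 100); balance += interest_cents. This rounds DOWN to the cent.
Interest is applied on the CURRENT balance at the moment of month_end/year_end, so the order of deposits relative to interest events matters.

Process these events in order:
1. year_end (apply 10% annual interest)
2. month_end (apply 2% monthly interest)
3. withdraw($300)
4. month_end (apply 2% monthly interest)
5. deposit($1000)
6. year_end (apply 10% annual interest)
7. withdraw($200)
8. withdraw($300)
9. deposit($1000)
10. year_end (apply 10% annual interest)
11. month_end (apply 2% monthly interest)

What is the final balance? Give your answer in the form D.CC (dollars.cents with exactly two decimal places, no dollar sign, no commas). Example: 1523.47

Answer: 2123.76

Derivation:
After 1 (year_end (apply 10% annual interest)): balance=$550.00 total_interest=$50.00
After 2 (month_end (apply 2% monthly interest)): balance=$561.00 total_interest=$61.00
After 3 (withdraw($300)): balance=$261.00 total_interest=$61.00
After 4 (month_end (apply 2% monthly interest)): balance=$266.22 total_interest=$66.22
After 5 (deposit($1000)): balance=$1266.22 total_interest=$66.22
After 6 (year_end (apply 10% annual interest)): balance=$1392.84 total_interest=$192.84
After 7 (withdraw($200)): balance=$1192.84 total_interest=$192.84
After 8 (withdraw($300)): balance=$892.84 total_interest=$192.84
After 9 (deposit($1000)): balance=$1892.84 total_interest=$192.84
After 10 (year_end (apply 10% annual interest)): balance=$2082.12 total_interest=$382.12
After 11 (month_end (apply 2% monthly interest)): balance=$2123.76 total_interest=$423.76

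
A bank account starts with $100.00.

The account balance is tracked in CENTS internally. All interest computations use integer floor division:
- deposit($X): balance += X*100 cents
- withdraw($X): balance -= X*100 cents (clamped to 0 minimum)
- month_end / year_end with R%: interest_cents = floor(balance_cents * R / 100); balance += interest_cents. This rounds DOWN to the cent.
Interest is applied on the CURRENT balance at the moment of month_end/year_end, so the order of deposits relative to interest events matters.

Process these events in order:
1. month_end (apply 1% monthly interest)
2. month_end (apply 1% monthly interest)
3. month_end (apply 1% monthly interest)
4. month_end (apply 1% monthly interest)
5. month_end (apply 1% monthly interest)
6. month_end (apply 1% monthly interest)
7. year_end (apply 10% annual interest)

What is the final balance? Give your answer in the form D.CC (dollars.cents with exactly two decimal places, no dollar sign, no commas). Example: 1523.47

After 1 (month_end (apply 1% monthly interest)): balance=$101.00 total_interest=$1.00
After 2 (month_end (apply 1% monthly interest)): balance=$102.01 total_interest=$2.01
After 3 (month_end (apply 1% monthly interest)): balance=$103.03 total_interest=$3.03
After 4 (month_end (apply 1% monthly interest)): balance=$104.06 total_interest=$4.06
After 5 (month_end (apply 1% monthly interest)): balance=$105.10 total_interest=$5.10
After 6 (month_end (apply 1% monthly interest)): balance=$106.15 total_interest=$6.15
After 7 (year_end (apply 10% annual interest)): balance=$116.76 total_interest=$16.76

Answer: 116.76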